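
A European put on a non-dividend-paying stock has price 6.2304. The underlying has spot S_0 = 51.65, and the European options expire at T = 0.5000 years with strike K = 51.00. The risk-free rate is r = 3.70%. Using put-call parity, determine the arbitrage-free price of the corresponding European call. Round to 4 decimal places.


Put-call parity: C - P = S_0 * exp(-qT) - K * exp(-rT).
S_0 * exp(-qT) = 51.6500 * 1.00000000 = 51.65000000
K * exp(-rT) = 51.0000 * 0.98167007 = 50.06517380
C = P + S*exp(-qT) - K*exp(-rT)
C = 6.2304 + 51.65000000 - 50.06517380 = 7.8152

Answer: Call price = 7.8152


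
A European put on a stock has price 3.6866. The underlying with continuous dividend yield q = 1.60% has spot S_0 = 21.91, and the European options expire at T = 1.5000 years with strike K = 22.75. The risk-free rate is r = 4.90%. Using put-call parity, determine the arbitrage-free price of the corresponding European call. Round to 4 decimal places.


Put-call parity: C - P = S_0 * exp(-qT) - K * exp(-rT).
S_0 * exp(-qT) = 21.9100 * 0.97628571 = 21.39041990
K * exp(-rT) = 22.7500 * 0.92913615 = 21.13784732
C = P + S*exp(-qT) - K*exp(-rT)
C = 3.6866 + 21.39041990 - 21.13784732 = 3.9392

Answer: Call price = 3.9392


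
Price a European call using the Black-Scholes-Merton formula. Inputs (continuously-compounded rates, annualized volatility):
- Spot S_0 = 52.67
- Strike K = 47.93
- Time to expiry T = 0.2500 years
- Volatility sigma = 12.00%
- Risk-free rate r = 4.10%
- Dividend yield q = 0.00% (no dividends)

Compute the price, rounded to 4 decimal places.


Answer: Price = 5.2782

Derivation:
d1 = (ln(S/K) + (r - q + 0.5*sigma^2) * T) / (sigma * sqrt(T)) = 1.77257367
d2 = d1 - sigma * sqrt(T) = 1.71257367
exp(-rT) = 0.98980235; exp(-qT) = 1.00000000
C = S_0 * exp(-qT) * N(d1) - K * exp(-rT) * N(d2)
N(d1) = 0.96185031; N(d2) = 0.95660450
C = 52.6700 * 1.00000000 * 0.96185031 - 47.9300 * 0.98980235 * 0.95660450 = 5.2782


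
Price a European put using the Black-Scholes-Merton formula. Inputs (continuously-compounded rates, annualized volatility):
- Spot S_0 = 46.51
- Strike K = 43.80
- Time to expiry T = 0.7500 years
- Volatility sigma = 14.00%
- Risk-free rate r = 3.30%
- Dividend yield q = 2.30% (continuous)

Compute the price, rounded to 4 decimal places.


Answer: Price = 0.9678

Derivation:
d1 = (ln(S/K) + (r - q + 0.5*sigma^2) * T) / (sigma * sqrt(T)) = 0.61762891
d2 = d1 - sigma * sqrt(T) = 0.49638536
exp(-rT) = 0.97555377; exp(-qT) = 0.98289793
P = K * exp(-rT) * N(-d2) - S_0 * exp(-qT) * N(-d1)
N(-d1) = 0.26840999; N(-d2) = 0.30981128
P = 43.8000 * 0.97555377 * 0.30981128 - 46.5100 * 0.98289793 * 0.26840999 = 0.9678


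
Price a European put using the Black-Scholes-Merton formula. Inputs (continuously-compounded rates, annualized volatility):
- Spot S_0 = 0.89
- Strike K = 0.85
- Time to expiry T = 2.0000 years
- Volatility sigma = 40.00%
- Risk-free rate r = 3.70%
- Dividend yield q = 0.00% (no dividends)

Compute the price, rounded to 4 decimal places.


d1 = (ln(S/K) + (r - q + 0.5*sigma^2) * T) / (sigma * sqrt(T)) = 0.49494843
d2 = d1 - sigma * sqrt(T) = -0.07073699
exp(-rT) = 0.92867169; exp(-qT) = 1.00000000
P = K * exp(-rT) * N(-d2) - S_0 * exp(-qT) * N(-d1)
N(-d1) = 0.31031826; N(-d2) = 0.52819646
P = 0.8500 * 0.92867169 * 0.52819646 - 0.8900 * 1.00000000 * 0.31031826 = 0.1408

Answer: Price = 0.1408


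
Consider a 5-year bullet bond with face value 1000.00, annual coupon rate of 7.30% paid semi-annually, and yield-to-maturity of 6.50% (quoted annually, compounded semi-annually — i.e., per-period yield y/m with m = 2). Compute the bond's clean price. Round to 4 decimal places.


Coupon per period c = face * coupon_rate / m = 36.500000
Periods per year m = 2; per-period yield y/m = 0.032500
Number of cashflows N = 10
Cashflows (t years, CF_t, discount factor 1/(1+y/m)^(m*t), PV):
  t = 0.5000: CF_t = 36.500000, DF = 0.968523, PV = 35.351090
  t = 1.0000: CF_t = 36.500000, DF = 0.938037, PV = 34.238343
  t = 1.5000: CF_t = 36.500000, DF = 0.908510, PV = 33.160623
  t = 2.0000: CF_t = 36.500000, DF = 0.879913, PV = 32.116826
  t = 2.5000: CF_t = 36.500000, DF = 0.852216, PV = 31.105885
  t = 3.0000: CF_t = 36.500000, DF = 0.825391, PV = 30.126765
  t = 3.5000: CF_t = 36.500000, DF = 0.799410, PV = 29.178465
  t = 4.0000: CF_t = 36.500000, DF = 0.774247, PV = 28.260015
  t = 4.5000: CF_t = 36.500000, DF = 0.749876, PV = 27.370474
  t = 5.0000: CF_t = 1036.500000, DF = 0.726272, PV = 752.781094
Price P = sum_t PV_t = 1033.689580

Answer: Price = 1033.6896


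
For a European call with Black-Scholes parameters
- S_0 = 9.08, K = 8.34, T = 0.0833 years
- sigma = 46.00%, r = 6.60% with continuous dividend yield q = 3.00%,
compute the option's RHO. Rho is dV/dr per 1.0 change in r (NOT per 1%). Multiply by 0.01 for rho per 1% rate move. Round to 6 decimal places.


Answer: Rho = 0.500626

Derivation:
d1 = 0.7292859164; d2 = 0.5965219153
phi(d1) = 0.3057866914; exp(-qT) = 0.9975041199; exp(-rT) = 0.9945172852
N(d2) = 0.7245866910
Rho = K*T*exp(-rT)*N(d2) = 8.3400 * 0.0833 * 0.9945172852 * 0.7245866910 = 0.500626


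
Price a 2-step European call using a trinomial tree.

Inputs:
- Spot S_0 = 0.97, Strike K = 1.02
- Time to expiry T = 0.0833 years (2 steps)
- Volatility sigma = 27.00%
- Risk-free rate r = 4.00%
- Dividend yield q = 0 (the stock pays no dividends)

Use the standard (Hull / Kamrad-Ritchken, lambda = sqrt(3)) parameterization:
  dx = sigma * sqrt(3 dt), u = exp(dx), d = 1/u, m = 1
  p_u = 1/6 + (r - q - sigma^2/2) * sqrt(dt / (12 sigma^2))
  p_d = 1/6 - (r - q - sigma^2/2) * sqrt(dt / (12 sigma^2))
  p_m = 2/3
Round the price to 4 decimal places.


dt = T/N = 0.041650; dx = sigma*sqrt(3*dt) = 0.095440
u = exp(dx) = 1.100143; d = 1/u = 0.908973
p_u = 0.167441, p_m = 0.666667, p_d = 0.165892
Discount per step: exp(-r*dt) = 0.998335
Stock lattice S(k, j) with j the centered position index:
  k=0: S(0,+0) = 0.9700
  k=1: S(1,-1) = 0.8817; S(1,+0) = 0.9700; S(1,+1) = 1.0671
  k=2: S(2,-2) = 0.8014; S(2,-1) = 0.8817; S(2,+0) = 0.9700; S(2,+1) = 1.0671; S(2,+2) = 1.1740
Terminal payoffs V(N, j) = max(S_T - K, 0):
  V(2,-2) = 0.000000; V(2,-1) = 0.000000; V(2,+0) = 0.000000; V(2,+1) = 0.047139; V(2,+2) = 0.154006
Backward induction: V(k, j) = exp(-r*dt) * [p_u * V(k+1, j+1) + p_m * V(k+1, j) + p_d * V(k+1, j-1)]
  V(1,-1) = exp(-r*dt) * [p_u*0.000000 + p_m*0.000000 + p_d*0.000000] = 0.000000
  V(1,+0) = exp(-r*dt) * [p_u*0.047139 + p_m*0.000000 + p_d*0.000000] = 0.007880
  V(1,+1) = exp(-r*dt) * [p_u*0.154006 + p_m*0.047139 + p_d*0.000000] = 0.057118
  V(0,+0) = exp(-r*dt) * [p_u*0.057118 + p_m*0.007880 + p_d*0.000000] = 0.014792

Answer: Price = V(0,0) = 0.0148


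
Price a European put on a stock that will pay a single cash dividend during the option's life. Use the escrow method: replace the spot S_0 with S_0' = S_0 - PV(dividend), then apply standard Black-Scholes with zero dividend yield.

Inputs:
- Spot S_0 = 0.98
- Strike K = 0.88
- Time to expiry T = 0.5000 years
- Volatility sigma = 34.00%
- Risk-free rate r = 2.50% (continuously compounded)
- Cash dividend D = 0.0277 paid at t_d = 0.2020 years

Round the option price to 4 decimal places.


Answer: Price = 0.0517

Derivation:
PV(D) = D * exp(-r * t_d) = 0.0277 * 0.99496273 = 0.02756047
S_0' = S_0 - PV(D) = 0.9800 - 0.02756047 = 0.95243953
d1 = (ln(S_0'/K) + (r + sigma^2/2)*T) / (sigma*sqrt(T)) = 0.50123353
d2 = d1 - sigma*sqrt(T) = 0.26081723
exp(-rT) = 0.98757780
N(-d1) = 0.30810339; N(-d2) = 0.39711673
P = K * exp(-rT) * N(-d2) - S_0' * N(-d1) = 0.8800 * 0.98757780 * 0.39711673 - 0.95243953 * 0.30810339 = 0.0517


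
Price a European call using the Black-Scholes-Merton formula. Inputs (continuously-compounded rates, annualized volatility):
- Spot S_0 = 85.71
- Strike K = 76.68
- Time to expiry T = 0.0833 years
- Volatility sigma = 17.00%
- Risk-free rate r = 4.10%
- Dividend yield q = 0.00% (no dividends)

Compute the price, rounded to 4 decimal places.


Answer: Price = 9.3044

Derivation:
d1 = (ln(S/K) + (r - q + 0.5*sigma^2) * T) / (sigma * sqrt(T)) = 2.36314427
d2 = d1 - sigma * sqrt(T) = 2.31407931
exp(-rT) = 0.99659053; exp(-qT) = 1.00000000
C = S_0 * exp(-qT) * N(d1) - K * exp(-rT) * N(d2)
N(d1) = 0.99093969; N(d2) = 0.98966831
C = 85.7100 * 1.00000000 * 0.99093969 - 76.6800 * 0.99659053 * 0.98966831 = 9.3044


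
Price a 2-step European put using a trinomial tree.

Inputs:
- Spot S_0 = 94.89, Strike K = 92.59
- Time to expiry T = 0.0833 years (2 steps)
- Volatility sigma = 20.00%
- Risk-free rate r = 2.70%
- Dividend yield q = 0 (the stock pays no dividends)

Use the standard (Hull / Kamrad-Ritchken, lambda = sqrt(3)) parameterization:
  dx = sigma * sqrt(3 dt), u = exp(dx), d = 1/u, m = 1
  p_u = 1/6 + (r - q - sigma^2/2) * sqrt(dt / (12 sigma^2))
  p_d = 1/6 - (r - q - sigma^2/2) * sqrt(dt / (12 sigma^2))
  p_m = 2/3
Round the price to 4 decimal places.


dt = T/N = 0.041650; dx = sigma*sqrt(3*dt) = 0.070697
u = exp(dx) = 1.073255; d = 1/u = 0.931745
p_u = 0.168729, p_m = 0.666667, p_d = 0.164605
Discount per step: exp(-r*dt) = 0.998876
Stock lattice S(k, j) with j the centered position index:
  k=0: S(0,+0) = 94.8900
  k=1: S(1,-1) = 88.4132; S(1,+0) = 94.8900; S(1,+1) = 101.8412
  k=2: S(2,-2) = 82.3786; S(2,-1) = 88.4132; S(2,+0) = 94.8900; S(2,+1) = 101.8412; S(2,+2) = 109.3016
Terminal payoffs V(N, j) = max(K - S_T, 0):
  V(2,-2) = 10.211436; V(2,-1) = 4.176755; V(2,+0) = 0.000000; V(2,+1) = 0.000000; V(2,+2) = 0.000000
Backward induction: V(k, j) = exp(-r*dt) * [p_u * V(k+1, j+1) + p_m * V(k+1, j) + p_d * V(k+1, j-1)]
  V(1,-1) = exp(-r*dt) * [p_u*0.000000 + p_m*4.176755 + p_d*10.211436] = 4.460335
  V(1,+0) = exp(-r*dt) * [p_u*0.000000 + p_m*0.000000 + p_d*4.176755] = 0.686741
  V(1,+1) = exp(-r*dt) * [p_u*0.000000 + p_m*0.000000 + p_d*0.000000] = 0.000000
  V(0,+0) = exp(-r*dt) * [p_u*0.000000 + p_m*0.686741 + p_d*4.460335] = 1.190679

Answer: Price = V(0,0) = 1.1907


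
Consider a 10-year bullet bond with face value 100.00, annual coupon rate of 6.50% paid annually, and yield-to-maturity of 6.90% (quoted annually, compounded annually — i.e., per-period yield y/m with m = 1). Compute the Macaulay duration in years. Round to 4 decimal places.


Answer: Macaulay duration = 7.6182 years

Derivation:
Coupon per period c = face * coupon_rate / m = 6.500000
Periods per year m = 1; per-period yield y/m = 0.069000
Number of cashflows N = 10
Cashflows (t years, CF_t, discount factor 1/(1+y/m)^(m*t), PV):
  t = 1.0000: CF_t = 6.500000, DF = 0.935454, PV = 6.080449
  t = 2.0000: CF_t = 6.500000, DF = 0.875074, PV = 5.687979
  t = 3.0000: CF_t = 6.500000, DF = 0.818591, PV = 5.320841
  t = 4.0000: CF_t = 6.500000, DF = 0.765754, PV = 4.977400
  t = 5.0000: CF_t = 6.500000, DF = 0.716327, PV = 4.656127
  t = 6.0000: CF_t = 6.500000, DF = 0.670091, PV = 4.355591
  t = 7.0000: CF_t = 6.500000, DF = 0.626839, PV = 4.074454
  t = 8.0000: CF_t = 6.500000, DF = 0.586379, PV = 3.811463
  t = 9.0000: CF_t = 6.500000, DF = 0.548530, PV = 3.565447
  t = 10.0000: CF_t = 106.500000, DF = 0.513125, PV = 54.647784
Price P = sum_t PV_t = 97.177535
Macaulay numerator sum_t t * PV_t:
  t * PV_t at t = 1.0000: 6.080449
  t * PV_t at t = 2.0000: 11.375957
  t * PV_t at t = 3.0000: 15.962522
  t * PV_t at t = 4.0000: 19.909600
  t * PV_t at t = 5.0000: 23.280636
  t * PV_t at t = 6.0000: 26.133548
  t * PV_t at t = 7.0000: 28.521178
  t * PV_t at t = 8.0000: 30.491704
  t * PV_t at t = 9.0000: 32.089025
  t * PV_t at t = 10.0000: 546.477840
Macaulay duration D = (sum_t t * PV_t) / P = 740.322458 / 97.177535 = 7.618247


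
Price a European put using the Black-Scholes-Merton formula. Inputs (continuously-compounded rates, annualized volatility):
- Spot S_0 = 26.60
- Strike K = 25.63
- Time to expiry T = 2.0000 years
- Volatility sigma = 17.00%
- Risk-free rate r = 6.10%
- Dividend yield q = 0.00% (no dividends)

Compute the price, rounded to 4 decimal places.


d1 = (ln(S/K) + (r - q + 0.5*sigma^2) * T) / (sigma * sqrt(T)) = 0.78217521
d2 = d1 - sigma * sqrt(T) = 0.54175891
exp(-rT) = 0.88514837; exp(-qT) = 1.00000000
P = K * exp(-rT) * N(-d2) - S_0 * exp(-qT) * N(-d1)
N(-d1) = 0.21705580; N(-d2) = 0.29399230
P = 25.6300 * 0.88514837 * 0.29399230 - 26.6000 * 1.00000000 * 0.21705580 = 0.8959

Answer: Price = 0.8959


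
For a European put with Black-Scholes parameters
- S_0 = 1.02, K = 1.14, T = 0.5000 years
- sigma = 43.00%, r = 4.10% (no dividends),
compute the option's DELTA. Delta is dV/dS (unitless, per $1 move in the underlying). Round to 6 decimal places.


Answer: Delta = -0.558180

Derivation:
d1 = -0.1463567482; d2 = -0.4504126641
phi(d1) = 0.3946923485; exp(-qT) = 1.0000000000; exp(-rT) = 0.9797086965
N(-d1) = 0.5581801152
Delta = -exp(-qT) * N(-d1) = -1.0000000000 * 0.5581801152 = -0.558180


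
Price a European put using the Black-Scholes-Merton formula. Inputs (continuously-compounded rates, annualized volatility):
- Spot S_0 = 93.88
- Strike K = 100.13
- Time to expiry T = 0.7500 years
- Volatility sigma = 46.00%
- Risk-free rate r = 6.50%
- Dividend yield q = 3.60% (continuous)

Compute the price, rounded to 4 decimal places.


Answer: Price = 16.8187

Derivation:
d1 = (ln(S/K) + (r - q + 0.5*sigma^2) * T) / (sigma * sqrt(T)) = 0.09199456
d2 = d1 - sigma * sqrt(T) = -0.30637712
exp(-rT) = 0.95241920; exp(-qT) = 0.97336124
P = K * exp(-rT) * N(-d2) - S_0 * exp(-qT) * N(-d1)
N(-d1) = 0.46335118; N(-d2) = 0.62034124
P = 100.1300 * 0.95241920 * 0.62034124 - 93.8800 * 0.97336124 * 0.46335118 = 16.8187


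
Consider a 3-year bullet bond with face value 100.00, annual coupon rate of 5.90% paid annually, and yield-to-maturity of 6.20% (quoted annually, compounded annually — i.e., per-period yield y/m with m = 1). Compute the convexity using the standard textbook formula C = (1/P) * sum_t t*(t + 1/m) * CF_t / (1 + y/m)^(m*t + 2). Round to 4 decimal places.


Answer: Convexity = 9.8627

Derivation:
Coupon per period c = face * coupon_rate / m = 5.900000
Periods per year m = 1; per-period yield y/m = 0.062000
Number of cashflows N = 3
Cashflows (t years, CF_t, discount factor 1/(1+y/m)^(m*t), PV):
  t = 1.0000: CF_t = 5.900000, DF = 0.941620, PV = 5.555556
  t = 2.0000: CF_t = 5.900000, DF = 0.886647, PV = 5.231220
  t = 3.0000: CF_t = 105.900000, DF = 0.834885, PV = 88.414279
Price P = sum_t PV_t = 99.201055
Convexity numerator sum_t t*(t + 1/m) * CF_t / (1+y/m)^(m*t + 2):
  t = 1.0000: term = 9.851638
  t = 2.0000: term = 27.829487
  t = 3.0000: term = 940.707534
Convexity = (1/P) * sum = 978.388659 / 99.201055 = 9.862684


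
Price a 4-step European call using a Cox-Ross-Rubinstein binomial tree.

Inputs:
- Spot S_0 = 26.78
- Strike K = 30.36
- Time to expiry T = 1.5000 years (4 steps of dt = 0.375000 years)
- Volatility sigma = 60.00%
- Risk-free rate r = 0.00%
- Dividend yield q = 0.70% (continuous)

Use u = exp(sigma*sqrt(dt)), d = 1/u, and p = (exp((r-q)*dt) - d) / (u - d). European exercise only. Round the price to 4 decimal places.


Answer: Price = V(0,0) = 6.3755

Derivation:
dt = T/N = 0.375000
u = exp(sigma*sqrt(dt)) = 1.444009; d = 1/u = 0.692516
p = (exp((r-q)*dt) - d) / (u - d) = 0.405675
Discount per step: exp(-r*dt) = 1.000000
Stock lattice S(k, i) with i counting down-moves:
  k=0: S(0,0) = 26.7800
  k=1: S(1,0) = 38.6706; S(1,1) = 18.5456
  k=2: S(2,0) = 55.8407; S(2,1) = 26.7800; S(2,2) = 12.8431
  k=3: S(3,0) = 80.6344; S(3,1) = 38.6706; S(3,2) = 18.5456; S(3,3) = 8.8941
  k=4: S(4,0) = 116.4369; S(4,1) = 55.8407; S(4,2) = 26.7800; S(4,3) = 12.8431; S(4,4) = 6.1593
Terminal payoffs V(N, i) = max(S_T - K, 0):
  V(4,0) = 86.076864; V(4,1) = 25.480659; V(4,2) = 0.000000; V(4,3) = 0.000000; V(4,4) = 0.000000
Backward induction: V(k, i) = exp(-r*dt) * [p * V(k+1, i) + (1-p) * V(k+1, i+1)].
  V(3,0) = exp(-r*dt) * [p*86.076864 + (1-p)*25.480659] = 50.063042
  V(3,1) = exp(-r*dt) * [p*25.480659 + (1-p)*0.000000] = 10.336874
  V(3,2) = exp(-r*dt) * [p*0.000000 + (1-p)*0.000000] = 0.000000
  V(3,3) = exp(-r*dt) * [p*0.000000 + (1-p)*0.000000] = 0.000000
  V(2,0) = exp(-r*dt) * [p*50.063042 + (1-p)*10.336874] = 26.452798
  V(2,1) = exp(-r*dt) * [p*10.336874 + (1-p)*0.000000] = 4.193414
  V(2,2) = exp(-r*dt) * [p*0.000000 + (1-p)*0.000000] = 0.000000
  V(1,0) = exp(-r*dt) * [p*26.452798 + (1-p)*4.193414] = 13.223496
  V(1,1) = exp(-r*dt) * [p*4.193414 + (1-p)*0.000000] = 1.701164
  V(0,0) = exp(-r*dt) * [p*13.223496 + (1-p)*1.701164] = 6.375490


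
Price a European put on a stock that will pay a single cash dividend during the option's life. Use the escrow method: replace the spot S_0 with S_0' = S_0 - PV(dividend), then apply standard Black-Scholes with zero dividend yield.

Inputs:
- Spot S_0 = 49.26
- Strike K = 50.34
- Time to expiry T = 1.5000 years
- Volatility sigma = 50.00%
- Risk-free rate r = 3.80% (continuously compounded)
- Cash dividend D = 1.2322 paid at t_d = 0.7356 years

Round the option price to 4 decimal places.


Answer: Price = 11.2454

Derivation:
PV(D) = D * exp(-r * t_d) = 1.2322 * 0.97243426 = 1.19823350
S_0' = S_0 - PV(D) = 49.2600 - 1.19823350 = 48.06176650
d1 = (ln(S_0'/K) + (r + sigma^2/2)*T) / (sigma*sqrt(T)) = 0.32363801
d2 = d1 - sigma*sqrt(T) = -0.28873443
exp(-rT) = 0.94459407
N(-d1) = 0.37310605; N(-d2) = 0.61360769
P = K * exp(-rT) * N(-d2) - S_0' * N(-d1) = 50.3400 * 0.94459407 * 0.61360769 - 48.06176650 * 0.37310605 = 11.2454


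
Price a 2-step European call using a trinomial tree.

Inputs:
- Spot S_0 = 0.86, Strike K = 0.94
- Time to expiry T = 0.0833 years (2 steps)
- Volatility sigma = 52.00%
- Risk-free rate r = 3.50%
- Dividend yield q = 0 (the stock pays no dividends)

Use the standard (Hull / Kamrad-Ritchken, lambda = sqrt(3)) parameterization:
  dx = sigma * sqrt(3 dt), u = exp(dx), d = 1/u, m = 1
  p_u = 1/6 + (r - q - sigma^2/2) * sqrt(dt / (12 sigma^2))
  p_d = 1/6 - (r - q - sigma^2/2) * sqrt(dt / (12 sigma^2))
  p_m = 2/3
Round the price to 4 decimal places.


Answer: Price = V(0,0) = 0.0266

Derivation:
dt = T/N = 0.041650; dx = sigma*sqrt(3*dt) = 0.183811
u = exp(dx) = 1.201789; d = 1/u = 0.832093
p_u = 0.155314, p_m = 0.666667, p_d = 0.178019
Discount per step: exp(-r*dt) = 0.998543
Stock lattice S(k, j) with j the centered position index:
  k=0: S(0,+0) = 0.8600
  k=1: S(1,-1) = 0.7156; S(1,+0) = 0.8600; S(1,+1) = 1.0335
  k=2: S(2,-2) = 0.5954; S(2,-1) = 0.7156; S(2,+0) = 0.8600; S(2,+1) = 1.0335; S(2,+2) = 1.2421
Terminal payoffs V(N, j) = max(S_T - K, 0):
  V(2,-2) = 0.000000; V(2,-1) = 0.000000; V(2,+0) = 0.000000; V(2,+1) = 0.093538; V(2,+2) = 0.302095
Backward induction: V(k, j) = exp(-r*dt) * [p_u * V(k+1, j+1) + p_m * V(k+1, j) + p_d * V(k+1, j-1)]
  V(1,-1) = exp(-r*dt) * [p_u*0.000000 + p_m*0.000000 + p_d*0.000000] = 0.000000
  V(1,+0) = exp(-r*dt) * [p_u*0.093538 + p_m*0.000000 + p_d*0.000000] = 0.014507
  V(1,+1) = exp(-r*dt) * [p_u*0.302095 + p_m*0.093538 + p_d*0.000000] = 0.109119
  V(0,+0) = exp(-r*dt) * [p_u*0.109119 + p_m*0.014507 + p_d*0.000000] = 0.026580


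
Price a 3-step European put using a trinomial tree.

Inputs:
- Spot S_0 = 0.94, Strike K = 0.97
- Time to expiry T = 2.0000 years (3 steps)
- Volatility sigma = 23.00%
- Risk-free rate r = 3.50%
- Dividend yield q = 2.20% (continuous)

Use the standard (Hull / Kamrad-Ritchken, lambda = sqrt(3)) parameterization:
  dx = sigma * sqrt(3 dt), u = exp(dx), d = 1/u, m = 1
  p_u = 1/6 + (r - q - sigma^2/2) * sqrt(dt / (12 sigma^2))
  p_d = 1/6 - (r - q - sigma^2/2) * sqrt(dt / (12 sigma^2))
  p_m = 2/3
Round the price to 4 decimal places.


Answer: Price = V(0,0) = 0.1132

Derivation:
dt = T/N = 0.666667; dx = sigma*sqrt(3*dt) = 0.325269
u = exp(dx) = 1.384403; d = 1/u = 0.722333
p_u = 0.152883, p_m = 0.666667, p_d = 0.180450
Discount per step: exp(-r*dt) = 0.976937
Stock lattice S(k, j) with j the centered position index:
  k=0: S(0,+0) = 0.9400
  k=1: S(1,-1) = 0.6790; S(1,+0) = 0.9400; S(1,+1) = 1.3013
  k=2: S(2,-2) = 0.4905; S(2,-1) = 0.6790; S(2,+0) = 0.9400; S(2,+1) = 1.3013; S(2,+2) = 1.8016
  k=3: S(3,-3) = 0.3543; S(3,-2) = 0.4905; S(3,-1) = 0.6790; S(3,+0) = 0.9400; S(3,+1) = 1.3013; S(3,+2) = 1.8016; S(3,+3) = 2.4941
Terminal payoffs V(N, j) = max(K - S_T, 0):
  V(3,-3) = 0.615725; V(3,-2) = 0.479541; V(3,-1) = 0.291007; V(3,+0) = 0.030000; V(3,+1) = 0.000000; V(3,+2) = 0.000000; V(3,+3) = 0.000000
Backward induction: V(k, j) = exp(-r*dt) * [p_u * V(k+1, j+1) + p_m * V(k+1, j) + p_d * V(k+1, j-1)]
  V(2,-2) = exp(-r*dt) * [p_u*0.291007 + p_m*0.479541 + p_d*0.615725] = 0.464330
  V(2,-1) = exp(-r*dt) * [p_u*0.030000 + p_m*0.291007 + p_d*0.479541] = 0.278549
  V(2,+0) = exp(-r*dt) * [p_u*0.000000 + p_m*0.030000 + p_d*0.291007] = 0.070840
  V(2,+1) = exp(-r*dt) * [p_u*0.000000 + p_m*0.000000 + p_d*0.030000] = 0.005289
  V(2,+2) = exp(-r*dt) * [p_u*0.000000 + p_m*0.000000 + p_d*0.000000] = 0.000000
  V(1,-1) = exp(-r*dt) * [p_u*0.070840 + p_m*0.278549 + p_d*0.464330] = 0.273853
  V(1,+0) = exp(-r*dt) * [p_u*0.005289 + p_m*0.070840 + p_d*0.278549] = 0.096032
  V(1,+1) = exp(-r*dt) * [p_u*0.000000 + p_m*0.005289 + p_d*0.070840] = 0.015933
  V(0,+0) = exp(-r*dt) * [p_u*0.015933 + p_m*0.096032 + p_d*0.273853] = 0.113202


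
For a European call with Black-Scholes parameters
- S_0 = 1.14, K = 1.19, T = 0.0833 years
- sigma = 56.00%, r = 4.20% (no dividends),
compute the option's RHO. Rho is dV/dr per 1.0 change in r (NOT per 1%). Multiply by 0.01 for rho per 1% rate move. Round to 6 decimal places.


d1 = -0.1631237984; d2 = -0.3247495389
phi(d1) = 0.3936696316; exp(-qT) = 1.0000000000; exp(-rT) = 0.9965075130
N(d2) = 0.3726853191
Rho = K*T*exp(-rT)*N(d2) = 1.1900 * 0.0833 * 0.9965075130 * 0.3726853191 = 0.036814

Answer: Rho = 0.036814


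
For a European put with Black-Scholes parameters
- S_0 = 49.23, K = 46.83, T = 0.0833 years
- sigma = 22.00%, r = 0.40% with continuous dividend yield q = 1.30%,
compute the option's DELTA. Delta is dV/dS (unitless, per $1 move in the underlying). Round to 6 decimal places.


d1 = 0.8070661222; d2 = 0.7435702955
phi(d1) = 0.2880513846; exp(-qT) = 0.9989176861; exp(-rT) = 0.9996668555
N(-d1) = 0.2098141945
Delta = -exp(-qT) * N(-d1) = -0.9989176861 * 0.2098141945 = -0.209587

Answer: Delta = -0.209587


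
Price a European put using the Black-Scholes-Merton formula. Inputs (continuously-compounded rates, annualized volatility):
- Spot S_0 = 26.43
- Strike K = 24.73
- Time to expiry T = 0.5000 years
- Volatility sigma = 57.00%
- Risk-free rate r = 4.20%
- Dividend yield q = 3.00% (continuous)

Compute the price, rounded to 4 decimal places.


Answer: Price = 3.1666

Derivation:
d1 = (ln(S/K) + (r - q + 0.5*sigma^2) * T) / (sigma * sqrt(T)) = 0.38136042
d2 = d1 - sigma * sqrt(T) = -0.02169045
exp(-rT) = 0.97921896; exp(-qT) = 0.98511194
P = K * exp(-rT) * N(-d2) - S_0 * exp(-qT) * N(-d1)
N(-d1) = 0.35146791; N(-d2) = 0.50865256
P = 24.7300 * 0.97921896 * 0.50865256 - 26.4300 * 0.98511194 * 0.35146791 = 3.1666


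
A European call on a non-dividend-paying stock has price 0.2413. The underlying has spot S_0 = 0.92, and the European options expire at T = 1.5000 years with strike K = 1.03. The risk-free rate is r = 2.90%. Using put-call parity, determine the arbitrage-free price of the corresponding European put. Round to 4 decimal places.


Put-call parity: C - P = S_0 * exp(-qT) - K * exp(-rT).
S_0 * exp(-qT) = 0.9200 * 1.00000000 = 0.92000000
K * exp(-rT) = 1.0300 * 0.95743255 = 0.98615553
P = C - S*exp(-qT) + K*exp(-rT)
P = 0.2413 - 0.92000000 + 0.98615553 = 0.3075

Answer: Put price = 0.3075


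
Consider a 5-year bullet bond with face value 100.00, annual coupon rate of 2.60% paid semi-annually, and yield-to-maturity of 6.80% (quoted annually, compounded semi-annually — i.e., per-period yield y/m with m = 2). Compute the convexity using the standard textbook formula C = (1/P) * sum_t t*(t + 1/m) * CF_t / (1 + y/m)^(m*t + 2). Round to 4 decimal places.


Coupon per period c = face * coupon_rate / m = 1.300000
Periods per year m = 2; per-period yield y/m = 0.034000
Number of cashflows N = 10
Cashflows (t years, CF_t, discount factor 1/(1+y/m)^(m*t), PV):
  t = 0.5000: CF_t = 1.300000, DF = 0.967118, PV = 1.257253
  t = 1.0000: CF_t = 1.300000, DF = 0.935317, PV = 1.215912
  t = 1.5000: CF_t = 1.300000, DF = 0.904562, PV = 1.175931
  t = 2.0000: CF_t = 1.300000, DF = 0.874818, PV = 1.137264
  t = 2.5000: CF_t = 1.300000, DF = 0.846052, PV = 1.099868
  t = 3.0000: CF_t = 1.300000, DF = 0.818233, PV = 1.063702
  t = 3.5000: CF_t = 1.300000, DF = 0.791327, PV = 1.028726
  t = 4.0000: CF_t = 1.300000, DF = 0.765307, PV = 0.994899
  t = 4.5000: CF_t = 1.300000, DF = 0.740142, PV = 0.962185
  t = 5.0000: CF_t = 101.300000, DF = 0.715805, PV = 72.511027
Price P = sum_t PV_t = 82.446768
Convexity numerator sum_t t*(t + 1/m) * CF_t / (1+y/m)^(m*t + 2):
  t = 0.5000: term = 0.587965
  t = 1.0000: term = 1.705896
  t = 1.5000: term = 3.299605
  t = 2.0000: term = 5.318512
  t = 2.5000: term = 7.715443
  t = 3.0000: term = 10.446441
  t = 3.5000: term = 13.470588
  t = 4.0000: term = 16.749833
  t = 4.5000: term = 20.248830
  t = 5.0000: term = 1865.072309
Convexity = (1/P) * sum = 1944.615420 / 82.446768 = 23.586315

Answer: Convexity = 23.5863


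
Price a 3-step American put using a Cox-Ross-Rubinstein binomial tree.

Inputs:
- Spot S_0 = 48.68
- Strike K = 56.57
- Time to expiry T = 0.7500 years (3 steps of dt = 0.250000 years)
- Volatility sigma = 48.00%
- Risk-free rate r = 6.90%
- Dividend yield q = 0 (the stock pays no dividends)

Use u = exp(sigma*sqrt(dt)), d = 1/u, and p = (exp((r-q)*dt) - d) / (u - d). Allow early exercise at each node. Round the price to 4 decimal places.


Answer: Price = V(0,0) = 11.6775

Derivation:
dt = T/N = 0.250000
u = exp(sigma*sqrt(dt)) = 1.271249; d = 1/u = 0.786628
p = (exp((r-q)*dt) - d) / (u - d) = 0.476190
Discount per step: exp(-r*dt) = 0.982898
Stock lattice S(k, i) with i counting down-moves:
  k=0: S(0,0) = 48.6800
  k=1: S(1,0) = 61.8844; S(1,1) = 38.2930
  k=2: S(2,0) = 78.6705; S(2,1) = 48.6800; S(2,2) = 30.1224
  k=3: S(3,0) = 100.0098; S(3,1) = 61.8844; S(3,2) = 38.2930; S(3,3) = 23.6951
Terminal payoffs V(N, i) = max(K - S_T, 0):
  V(3,0) = 0.000000; V(3,1) = 0.000000; V(3,2) = 18.276956; V(3,3) = 32.874900
Backward induction: V(k, i) = exp(-r*dt) * [p * V(k+1, i) + (1-p) * V(k+1, i+1)]; then take max(V_cont, immediate exercise) for American.
  V(2,0) = exp(-r*dt) * [p*0.000000 + (1-p)*0.000000] = 0.000000; exercise = 0.000000; V(2,0) = max -> 0.000000
  V(2,1) = exp(-r*dt) * [p*0.000000 + (1-p)*18.276956] = 9.409924; exercise = 7.890000; V(2,1) = max -> 9.409924
  V(2,2) = exp(-r*dt) * [p*18.276956 + (1-p)*32.874900] = 25.480160; exercise = 26.447624; V(2,2) = max -> 26.447624
  V(1,0) = exp(-r*dt) * [p*0.000000 + (1-p)*9.409924] = 4.844717; exercise = 0.000000; V(1,0) = max -> 4.844717
  V(1,1) = exp(-r*dt) * [p*9.409924 + (1-p)*26.447624] = 18.020886; exercise = 18.276956; V(1,1) = max -> 18.276956
  V(0,0) = exp(-r*dt) * [p*4.844717 + (1-p)*18.276956] = 11.677475; exercise = 7.890000; V(0,0) = max -> 11.677475


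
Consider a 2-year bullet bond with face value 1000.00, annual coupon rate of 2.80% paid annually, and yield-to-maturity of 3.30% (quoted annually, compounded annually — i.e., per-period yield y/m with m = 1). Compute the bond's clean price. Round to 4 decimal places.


Answer: Price = 990.4741

Derivation:
Coupon per period c = face * coupon_rate / m = 28.000000
Periods per year m = 1; per-period yield y/m = 0.033000
Number of cashflows N = 2
Cashflows (t years, CF_t, discount factor 1/(1+y/m)^(m*t), PV):
  t = 1.0000: CF_t = 28.000000, DF = 0.968054, PV = 27.105518
  t = 2.0000: CF_t = 1028.000000, DF = 0.937129, PV = 963.368566
Price P = sum_t PV_t = 990.474084


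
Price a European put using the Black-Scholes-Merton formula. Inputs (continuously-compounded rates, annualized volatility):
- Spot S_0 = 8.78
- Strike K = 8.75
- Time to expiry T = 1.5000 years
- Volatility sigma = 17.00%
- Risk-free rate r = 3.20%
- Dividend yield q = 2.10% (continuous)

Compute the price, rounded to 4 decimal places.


d1 = (ln(S/K) + (r - q + 0.5*sigma^2) * T) / (sigma * sqrt(T)) = 0.19979050
d2 = d1 - sigma * sqrt(T) = -0.00841612
exp(-rT) = 0.95313379; exp(-qT) = 0.96899096
P = K * exp(-rT) * N(-d2) - S_0 * exp(-qT) * N(-d1)
N(-d1) = 0.42082221; N(-d2) = 0.50335751
P = 8.7500 * 0.95313379 * 0.50335751 - 8.7800 * 0.96899096 * 0.42082221 = 0.6177

Answer: Price = 0.6177


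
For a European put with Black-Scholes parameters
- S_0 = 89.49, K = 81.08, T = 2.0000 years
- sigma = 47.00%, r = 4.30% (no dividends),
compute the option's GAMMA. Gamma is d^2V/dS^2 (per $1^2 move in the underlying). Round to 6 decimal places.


d1 = 0.6102039135; d2 = -0.0544764608
phi(d1) = 0.3311734770; exp(-qT) = 1.0000000000; exp(-rT) = 0.9175942312
Gamma = exp(-qT) * phi(d1) / (S * sigma * sqrt(T)) = 1.0000000000 * 0.3311734770 / (89.4900 * 0.4700 * 1.4142135624) = 0.005568

Answer: Gamma = 0.005568


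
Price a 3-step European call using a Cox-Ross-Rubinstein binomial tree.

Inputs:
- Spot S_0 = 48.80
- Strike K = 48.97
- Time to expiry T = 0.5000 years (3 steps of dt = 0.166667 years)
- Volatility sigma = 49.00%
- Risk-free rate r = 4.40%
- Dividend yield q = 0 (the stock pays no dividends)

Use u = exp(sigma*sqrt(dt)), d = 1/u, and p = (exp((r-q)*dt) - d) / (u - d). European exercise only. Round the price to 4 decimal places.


dt = T/N = 0.166667
u = exp(sigma*sqrt(dt)) = 1.221454; d = 1/u = 0.818697
p = (exp((r-q)*dt) - d) / (u - d) = 0.468430
Discount per step: exp(-r*dt) = 0.992693
Stock lattice S(k, i) with i counting down-moves:
  k=0: S(0,0) = 48.8000
  k=1: S(1,0) = 59.6069; S(1,1) = 39.9524
  k=2: S(2,0) = 72.8071; S(2,1) = 48.8000; S(2,2) = 32.7089
  k=3: S(3,0) = 88.9305; S(3,1) = 59.6069; S(3,2) = 39.9524; S(3,3) = 26.7787
Terminal payoffs V(N, i) = max(S_T - K, 0):
  V(3,0) = 39.960512; V(3,1) = 10.636938; V(3,2) = 0.000000; V(3,3) = 0.000000
Backward induction: V(k, i) = exp(-r*dt) * [p * V(k+1, i) + (1-p) * V(k+1, i+1)].
  V(2,0) = exp(-r*dt) * [p*39.960512 + (1-p)*10.636938] = 24.194911
  V(2,1) = exp(-r*dt) * [p*10.636938 + (1-p)*0.000000] = 4.946260
  V(2,2) = exp(-r*dt) * [p*0.000000 + (1-p)*0.000000] = 0.000000
  V(1,0) = exp(-r*dt) * [p*24.194911 + (1-p)*4.946260] = 13.860894
  V(1,1) = exp(-r*dt) * [p*4.946260 + (1-p)*0.000000] = 2.300050
  V(0,0) = exp(-r*dt) * [p*13.860894 + (1-p)*2.300050] = 7.659128

Answer: Price = V(0,0) = 7.6591


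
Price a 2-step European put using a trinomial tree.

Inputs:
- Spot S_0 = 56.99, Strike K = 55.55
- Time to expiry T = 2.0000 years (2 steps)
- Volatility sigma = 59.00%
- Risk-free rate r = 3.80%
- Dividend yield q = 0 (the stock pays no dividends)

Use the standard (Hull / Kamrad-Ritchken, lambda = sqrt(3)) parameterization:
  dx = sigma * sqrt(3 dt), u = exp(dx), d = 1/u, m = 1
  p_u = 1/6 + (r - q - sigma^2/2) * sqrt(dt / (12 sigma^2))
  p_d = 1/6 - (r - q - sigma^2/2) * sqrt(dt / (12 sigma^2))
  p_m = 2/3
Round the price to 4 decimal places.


Answer: Price = V(0,0) = 12.5273

Derivation:
dt = T/N = 1.000000; dx = sigma*sqrt(3*dt) = 1.021910
u = exp(dx) = 2.778497; d = 1/u = 0.359907
p_u = 0.100100, p_m = 0.666667, p_d = 0.233233
Discount per step: exp(-r*dt) = 0.962713
Stock lattice S(k, j) with j the centered position index:
  k=0: S(0,+0) = 56.9900
  k=1: S(1,-1) = 20.5111; S(1,+0) = 56.9900; S(1,+1) = 158.3465
  k=2: S(2,-2) = 7.3821; S(2,-1) = 20.5111; S(2,+0) = 56.9900; S(2,+1) = 158.3465; S(2,+2) = 439.9653
Terminal payoffs V(N, j) = max(K - S_T, 0):
  V(2,-2) = 48.167917; V(2,-1) = 35.038907; V(2,+0) = 0.000000; V(2,+1) = 0.000000; V(2,+2) = 0.000000
Backward induction: V(k, j) = exp(-r*dt) * [p_u * V(k+1, j+1) + p_m * V(k+1, j) + p_d * V(k+1, j-1)]
  V(1,-1) = exp(-r*dt) * [p_u*0.000000 + p_m*35.038907 + p_d*48.167917] = 33.303734
  V(1,+0) = exp(-r*dt) * [p_u*0.000000 + p_m*0.000000 + p_d*35.038907] = 7.867518
  V(1,+1) = exp(-r*dt) * [p_u*0.000000 + p_m*0.000000 + p_d*0.000000] = 0.000000
  V(0,+0) = exp(-r*dt) * [p_u*0.000000 + p_m*7.867518 + p_d*33.303734] = 12.527348


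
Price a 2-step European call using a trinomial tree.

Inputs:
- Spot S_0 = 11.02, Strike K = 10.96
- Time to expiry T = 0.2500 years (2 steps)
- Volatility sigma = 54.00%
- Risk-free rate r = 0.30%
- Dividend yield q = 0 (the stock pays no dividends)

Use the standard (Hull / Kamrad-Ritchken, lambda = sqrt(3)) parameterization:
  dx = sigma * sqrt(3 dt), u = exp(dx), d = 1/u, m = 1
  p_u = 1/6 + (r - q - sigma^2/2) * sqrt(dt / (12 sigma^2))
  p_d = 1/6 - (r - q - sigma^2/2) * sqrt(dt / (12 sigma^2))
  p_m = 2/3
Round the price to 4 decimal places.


dt = T/N = 0.125000; dx = sigma*sqrt(3*dt) = 0.330681
u = exp(dx) = 1.391916; d = 1/u = 0.718434
p_u = 0.139677, p_m = 0.666667, p_d = 0.193656
Discount per step: exp(-r*dt) = 0.999625
Stock lattice S(k, j) with j the centered position index:
  k=0: S(0,+0) = 11.0200
  k=1: S(1,-1) = 7.9171; S(1,+0) = 11.0200; S(1,+1) = 15.3389
  k=2: S(2,-2) = 5.6879; S(2,-1) = 7.9171; S(2,+0) = 11.0200; S(2,+1) = 15.3389; S(2,+2) = 21.3505
Terminal payoffs V(N, j) = max(S_T - K, 0):
  V(2,-2) = 0.000000; V(2,-1) = 0.000000; V(2,+0) = 0.060000; V(2,+1) = 4.378913; V(2,+2) = 10.390476
Backward induction: V(k, j) = exp(-r*dt) * [p_u * V(k+1, j+1) + p_m * V(k+1, j) + p_d * V(k+1, j-1)]
  V(1,-1) = exp(-r*dt) * [p_u*0.060000 + p_m*0.000000 + p_d*0.000000] = 0.008377
  V(1,+0) = exp(-r*dt) * [p_u*4.378913 + p_m*0.060000 + p_d*0.000000] = 0.651389
  V(1,+1) = exp(-r*dt) * [p_u*10.390476 + p_m*4.378913 + p_d*0.060000] = 4.380561
  V(0,+0) = exp(-r*dt) * [p_u*4.380561 + p_m*0.651389 + p_d*0.008377] = 1.047352

Answer: Price = V(0,0) = 1.0474


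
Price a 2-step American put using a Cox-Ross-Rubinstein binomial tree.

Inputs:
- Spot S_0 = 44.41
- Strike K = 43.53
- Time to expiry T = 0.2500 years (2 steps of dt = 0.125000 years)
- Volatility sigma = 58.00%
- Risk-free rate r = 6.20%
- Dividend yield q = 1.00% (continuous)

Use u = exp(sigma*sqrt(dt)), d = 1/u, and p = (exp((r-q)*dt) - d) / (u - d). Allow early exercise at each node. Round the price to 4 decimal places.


dt = T/N = 0.125000
u = exp(sigma*sqrt(dt)) = 1.227600; d = 1/u = 0.814598
p = (exp((r-q)*dt) - d) / (u - d) = 0.464703
Discount per step: exp(-r*dt) = 0.992280
Stock lattice S(k, i) with i counting down-moves:
  k=0: S(0,0) = 44.4100
  k=1: S(1,0) = 54.5177; S(1,1) = 36.1763
  k=2: S(2,0) = 66.9259; S(2,1) = 44.4100; S(2,2) = 29.4691
Terminal payoffs V(N, i) = max(K - S_T, 0):
  V(2,0) = 0.000000; V(2,1) = 0.000000; V(2,2) = 14.060886
Backward induction: V(k, i) = exp(-r*dt) * [p * V(k+1, i) + (1-p) * V(k+1, i+1)]; then take max(V_cont, immediate exercise) for American.
  V(1,0) = exp(-r*dt) * [p*0.000000 + (1-p)*0.000000] = 0.000000; exercise = 0.000000; V(1,0) = max -> 0.000000
  V(1,1) = exp(-r*dt) * [p*0.000000 + (1-p)*14.060886] = 7.468639; exercise = 7.353718; V(1,1) = max -> 7.468639
  V(0,0) = exp(-r*dt) * [p*0.000000 + (1-p)*7.468639] = 3.967073; exercise = 0.000000; V(0,0) = max -> 3.967073

Answer: Price = V(0,0) = 3.9671


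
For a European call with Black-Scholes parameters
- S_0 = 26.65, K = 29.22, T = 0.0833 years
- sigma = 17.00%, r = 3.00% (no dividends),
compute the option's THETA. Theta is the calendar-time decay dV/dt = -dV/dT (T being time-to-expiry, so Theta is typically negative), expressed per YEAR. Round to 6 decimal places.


Answer: Theta = -0.646756

Derivation:
d1 = -1.8009099816; d2 = -1.8499749386
phi(d1) = 0.0788209138; exp(-qT) = 1.0000000000; exp(-rT) = 0.9975041199
Theta = -S*exp(-qT)*phi(d1)*sigma/(2*sqrt(T)) - r*K*exp(-rT)*N(d2) + q*S*exp(-qT)*N(d1)
N(d1) = 0.0358585347; N(d2) = 0.0321585809; sqrt(T) = 0.2886173938
Term 1 = -26.6500 * 1.0000000000 * 0.0788209138 * 0.1700 / (2 * 0.2886173938) = -0.6186358786
Term 2 = -0.0300 * 29.2200 * 0.9975041199 * 0.0321585809 = -0.0281198526
Term 3 = 0 (no dividend yield, q = 0)
Theta = -0.6186358786 + (-0.0281198526) + (0.0000000000) = -0.646756


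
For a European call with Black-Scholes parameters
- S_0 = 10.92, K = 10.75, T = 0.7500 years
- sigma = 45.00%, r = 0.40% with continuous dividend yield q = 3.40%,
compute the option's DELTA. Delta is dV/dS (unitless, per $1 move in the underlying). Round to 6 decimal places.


d1 = 0.1773818013; d2 = -0.2123296304
phi(d1) = 0.3927151713; exp(-qT) = 0.9748223790; exp(-rT) = 0.9970044955
N(d1) = 0.5703957494
Delta = exp(-qT) * N(d1) = 0.9748223790 * 0.5703957494 = 0.556035

Answer: Delta = 0.556035


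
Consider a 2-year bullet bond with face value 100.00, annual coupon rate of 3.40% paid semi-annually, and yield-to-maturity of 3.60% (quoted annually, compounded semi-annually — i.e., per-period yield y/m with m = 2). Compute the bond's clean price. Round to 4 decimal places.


Coupon per period c = face * coupon_rate / m = 1.700000
Periods per year m = 2; per-period yield y/m = 0.018000
Number of cashflows N = 4
Cashflows (t years, CF_t, discount factor 1/(1+y/m)^(m*t), PV):
  t = 0.5000: CF_t = 1.700000, DF = 0.982318, PV = 1.669941
  t = 1.0000: CF_t = 1.700000, DF = 0.964949, PV = 1.640414
  t = 1.5000: CF_t = 1.700000, DF = 0.947887, PV = 1.611408
  t = 2.0000: CF_t = 101.700000, DF = 0.931127, PV = 94.695609
Price P = sum_t PV_t = 99.617372

Answer: Price = 99.6174


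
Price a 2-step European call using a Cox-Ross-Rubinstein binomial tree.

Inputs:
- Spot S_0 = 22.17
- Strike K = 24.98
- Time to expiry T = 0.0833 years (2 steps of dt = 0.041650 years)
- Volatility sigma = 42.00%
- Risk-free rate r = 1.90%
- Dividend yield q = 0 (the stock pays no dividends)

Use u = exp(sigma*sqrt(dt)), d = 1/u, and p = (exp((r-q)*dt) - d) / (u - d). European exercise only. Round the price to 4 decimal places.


dt = T/N = 0.041650
u = exp(sigma*sqrt(dt)) = 1.089496; d = 1/u = 0.917856
p = (exp((r-q)*dt) - d) / (u - d) = 0.483197
Discount per step: exp(-r*dt) = 0.999209
Stock lattice S(k, i) with i counting down-moves:
  k=0: S(0,0) = 22.1700
  k=1: S(1,0) = 24.1541; S(1,1) = 20.3489
  k=2: S(2,0) = 26.3158; S(2,1) = 22.1700; S(2,2) = 18.6773
Terminal payoffs V(N, i) = max(S_T - K, 0):
  V(2,0) = 1.335813; V(2,1) = 0.000000; V(2,2) = 0.000000
Backward induction: V(k, i) = exp(-r*dt) * [p * V(k+1, i) + (1-p) * V(k+1, i+1)].
  V(1,0) = exp(-r*dt) * [p*1.335813 + (1-p)*0.000000] = 0.644950
  V(1,1) = exp(-r*dt) * [p*0.000000 + (1-p)*0.000000] = 0.000000
  V(0,0) = exp(-r*dt) * [p*0.644950 + (1-p)*0.000000] = 0.311391

Answer: Price = V(0,0) = 0.3114


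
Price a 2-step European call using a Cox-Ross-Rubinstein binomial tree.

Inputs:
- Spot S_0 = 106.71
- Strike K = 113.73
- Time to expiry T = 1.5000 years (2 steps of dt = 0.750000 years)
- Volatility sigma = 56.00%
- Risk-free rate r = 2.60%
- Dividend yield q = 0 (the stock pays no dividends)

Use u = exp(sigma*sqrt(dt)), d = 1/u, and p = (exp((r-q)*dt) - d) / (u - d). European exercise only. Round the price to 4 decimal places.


Answer: Price = V(0,0) = 25.8916

Derivation:
dt = T/N = 0.750000
u = exp(sigma*sqrt(dt)) = 1.624133; d = 1/u = 0.615713
p = (exp((r-q)*dt) - d) / (u - d) = 0.400605
Discount per step: exp(-r*dt) = 0.980689
Stock lattice S(k, i) with i counting down-moves:
  k=0: S(0,0) = 106.7100
  k=1: S(1,0) = 173.3112; S(1,1) = 65.7027
  k=2: S(2,0) = 281.4805; S(2,1) = 106.7100; S(2,2) = 40.4540
Terminal payoffs V(N, i) = max(S_T - K, 0):
  V(2,0) = 167.750543; V(2,1) = 0.000000; V(2,2) = 0.000000
Backward induction: V(k, i) = exp(-r*dt) * [p * V(k+1, i) + (1-p) * V(k+1, i+1)].
  V(1,0) = exp(-r*dt) * [p*167.750543 + (1-p)*0.000000] = 65.903996
  V(1,1) = exp(-r*dt) * [p*0.000000 + (1-p)*0.000000] = 0.000000
  V(0,0) = exp(-r*dt) * [p*65.903996 + (1-p)*0.000000] = 25.891640


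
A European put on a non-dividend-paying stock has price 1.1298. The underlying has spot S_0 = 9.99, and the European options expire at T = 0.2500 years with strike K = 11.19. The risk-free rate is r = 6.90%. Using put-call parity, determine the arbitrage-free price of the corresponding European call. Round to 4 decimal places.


Put-call parity: C - P = S_0 * exp(-qT) - K * exp(-rT).
S_0 * exp(-qT) = 9.9900 * 1.00000000 = 9.99000000
K * exp(-rT) = 11.1900 * 0.98289793 = 10.99862783
C = P + S*exp(-qT) - K*exp(-rT)
C = 1.1298 + 9.99000000 - 10.99862783 = 0.1212

Answer: Call price = 0.1212


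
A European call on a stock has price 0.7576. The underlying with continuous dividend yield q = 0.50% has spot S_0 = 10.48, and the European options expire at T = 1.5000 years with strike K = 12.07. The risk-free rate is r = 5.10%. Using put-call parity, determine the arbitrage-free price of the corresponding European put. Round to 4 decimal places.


Put-call parity: C - P = S_0 * exp(-qT) - K * exp(-rT).
S_0 * exp(-qT) = 10.4800 * 0.99252805 = 10.40169401
K * exp(-rT) = 12.0700 * 0.92635291 = 11.18107968
P = C - S*exp(-qT) + K*exp(-rT)
P = 0.7576 - 10.40169401 + 11.18107968 = 1.5370

Answer: Put price = 1.5370
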